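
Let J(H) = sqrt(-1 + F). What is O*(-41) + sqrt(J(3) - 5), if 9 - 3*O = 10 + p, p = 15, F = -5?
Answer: 656/3 + sqrt(-5 + I*sqrt(6)) ≈ 219.2 + 2.2987*I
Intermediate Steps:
O = -16/3 (O = 3 - (10 + 15)/3 = 3 - 1/3*25 = 3 - 25/3 = -16/3 ≈ -5.3333)
J(H) = I*sqrt(6) (J(H) = sqrt(-1 - 5) = sqrt(-6) = I*sqrt(6))
O*(-41) + sqrt(J(3) - 5) = -16/3*(-41) + sqrt(I*sqrt(6) - 5) = 656/3 + sqrt(-5 + I*sqrt(6))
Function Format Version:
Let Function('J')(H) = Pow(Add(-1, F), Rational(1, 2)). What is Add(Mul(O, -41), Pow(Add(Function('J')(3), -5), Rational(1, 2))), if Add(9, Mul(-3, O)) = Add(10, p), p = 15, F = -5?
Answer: Add(Rational(656, 3), Pow(Add(-5, Mul(I, Pow(6, Rational(1, 2)))), Rational(1, 2))) ≈ Add(219.20, Mul(2.2987, I))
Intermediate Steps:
O = Rational(-16, 3) (O = Add(3, Mul(Rational(-1, 3), Add(10, 15))) = Add(3, Mul(Rational(-1, 3), 25)) = Add(3, Rational(-25, 3)) = Rational(-16, 3) ≈ -5.3333)
Function('J')(H) = Mul(I, Pow(6, Rational(1, 2))) (Function('J')(H) = Pow(Add(-1, -5), Rational(1, 2)) = Pow(-6, Rational(1, 2)) = Mul(I, Pow(6, Rational(1, 2))))
Add(Mul(O, -41), Pow(Add(Function('J')(3), -5), Rational(1, 2))) = Add(Mul(Rational(-16, 3), -41), Pow(Add(Mul(I, Pow(6, Rational(1, 2))), -5), Rational(1, 2))) = Add(Rational(656, 3), Pow(Add(-5, Mul(I, Pow(6, Rational(1, 2)))), Rational(1, 2)))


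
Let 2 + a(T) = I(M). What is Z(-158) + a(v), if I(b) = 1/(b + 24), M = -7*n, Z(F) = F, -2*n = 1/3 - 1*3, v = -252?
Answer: -7037/44 ≈ -159.93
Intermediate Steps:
n = 4/3 (n = -(1/3 - 1*3)/2 = -(⅓ - 3)/2 = -½*(-8/3) = 4/3 ≈ 1.3333)
M = -28/3 (M = -7*4/3 = -28/3 ≈ -9.3333)
I(b) = 1/(24 + b)
a(T) = -85/44 (a(T) = -2 + 1/(24 - 28/3) = -2 + 1/(44/3) = -2 + 3/44 = -85/44)
Z(-158) + a(v) = -158 - 85/44 = -7037/44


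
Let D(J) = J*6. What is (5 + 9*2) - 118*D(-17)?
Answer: 12059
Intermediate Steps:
D(J) = 6*J
(5 + 9*2) - 118*D(-17) = (5 + 9*2) - 708*(-17) = (5 + 18) - 118*(-102) = 23 + 12036 = 12059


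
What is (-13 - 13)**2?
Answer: 676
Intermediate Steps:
(-13 - 13)**2 = (-26)**2 = 676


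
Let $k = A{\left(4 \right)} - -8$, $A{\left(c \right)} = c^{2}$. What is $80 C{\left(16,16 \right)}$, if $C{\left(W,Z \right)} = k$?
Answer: $1920$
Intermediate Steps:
$k = 24$ ($k = 4^{2} - -8 = 16 + 8 = 24$)
$C{\left(W,Z \right)} = 24$
$80 C{\left(16,16 \right)} = 80 \cdot 24 = 1920$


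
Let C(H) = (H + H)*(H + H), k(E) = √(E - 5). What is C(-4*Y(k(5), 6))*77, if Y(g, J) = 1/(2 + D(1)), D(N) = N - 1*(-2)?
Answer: 4928/25 ≈ 197.12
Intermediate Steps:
D(N) = 2 + N (D(N) = N + 2 = 2 + N)
k(E) = √(-5 + E)
Y(g, J) = ⅕ (Y(g, J) = 1/(2 + (2 + 1)) = 1/(2 + 3) = 1/5 = ⅕)
C(H) = 4*H² (C(H) = (2*H)*(2*H) = 4*H²)
C(-4*Y(k(5), 6))*77 = (4*(-4*⅕)²)*77 = (4*(-⅘)²)*77 = (4*(16/25))*77 = (64/25)*77 = 4928/25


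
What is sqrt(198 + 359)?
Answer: sqrt(557) ≈ 23.601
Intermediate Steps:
sqrt(198 + 359) = sqrt(557)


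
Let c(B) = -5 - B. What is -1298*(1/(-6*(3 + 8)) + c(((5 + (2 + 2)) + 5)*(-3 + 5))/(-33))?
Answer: -3835/3 ≈ -1278.3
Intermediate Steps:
-1298*(1/(-6*(3 + 8)) + c(((5 + (2 + 2)) + 5)*(-3 + 5))/(-33)) = -1298*(1/(-6*(3 + 8)) + (-5 - ((5 + (2 + 2)) + 5)*(-3 + 5))/(-33)) = -1298*(1/(-6*11) + (-5 - ((5 + 4) + 5)*2)*(-1/33)) = -1298*(1/(-66) + (-5 - (9 + 5)*2)*(-1/33)) = -1298*(1*(-1/66) + (-5 - 14*2)*(-1/33)) = -1298*(-1/66 + (-5 - 1*28)*(-1/33)) = -1298*(-1/66 + (-5 - 28)*(-1/33)) = -1298*(-1/66 - 33*(-1/33)) = -1298*(-1/66 + 1) = -1298*65/66 = -3835/3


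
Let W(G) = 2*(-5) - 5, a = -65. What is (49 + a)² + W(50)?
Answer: 241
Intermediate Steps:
W(G) = -15 (W(G) = -10 - 5 = -15)
(49 + a)² + W(50) = (49 - 65)² - 15 = (-16)² - 15 = 256 - 15 = 241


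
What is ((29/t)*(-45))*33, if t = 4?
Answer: -43065/4 ≈ -10766.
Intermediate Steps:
((29/t)*(-45))*33 = ((29/4)*(-45))*33 = -1305/4*33 = -43065/4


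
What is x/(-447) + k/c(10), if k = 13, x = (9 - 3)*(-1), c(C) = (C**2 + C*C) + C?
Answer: 2357/31290 ≈ 0.075328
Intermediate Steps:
c(C) = C + 2*C**2 (c(C) = (C**2 + C**2) + C = 2*C**2 + C = C + 2*C**2)
x = -6 (x = 6*(-1) = -6)
x/(-447) + k/c(10) = -6/(-447) + 13/((10*(1 + 2*10))) = -6*(-1/447) + 13/((10*(1 + 20))) = 2/149 + 13/((10*21)) = 2/149 + 13/210 = 2357/31290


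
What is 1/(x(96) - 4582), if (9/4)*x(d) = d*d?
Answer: -1/486 ≈ -0.0020576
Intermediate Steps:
x(d) = 4*d**2/9 (x(d) = 4*(d*d)/9 = 4*d**2/9)
1/(x(96) - 4582) = 1/((4/9)*96**2 - 4582) = 1/((4/9)*9216 - 4582) = 1/(4096 - 4582) = 1/(-486) = -1/486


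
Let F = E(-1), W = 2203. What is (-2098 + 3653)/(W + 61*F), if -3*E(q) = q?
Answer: 933/1334 ≈ 0.69940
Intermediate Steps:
E(q) = -q/3
F = ⅓ (F = -⅓*(-1) = ⅓ ≈ 0.33333)
(-2098 + 3653)/(W + 61*F) = (-2098 + 3653)/(2203 + 61*(⅓)) = 1555/(2203 + 61/3) = 1555/(6670/3) = 1555*(3/6670) = 933/1334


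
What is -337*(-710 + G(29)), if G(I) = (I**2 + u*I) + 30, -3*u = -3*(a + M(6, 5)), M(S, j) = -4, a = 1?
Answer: -24938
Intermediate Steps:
u = -3 (u = -(-1)*(1 - 4) = -(-1)*(-3) = -1/3*9 = -3)
G(I) = 30 + I**2 - 3*I (G(I) = (I**2 - 3*I) + 30 = 30 + I**2 - 3*I)
-337*(-710 + G(29)) = -337*(-710 + (30 + 29**2 - 3*29)) = -337*(-710 + (30 + 841 - 87)) = -337*(-710 + 784) = -337*74 = -24938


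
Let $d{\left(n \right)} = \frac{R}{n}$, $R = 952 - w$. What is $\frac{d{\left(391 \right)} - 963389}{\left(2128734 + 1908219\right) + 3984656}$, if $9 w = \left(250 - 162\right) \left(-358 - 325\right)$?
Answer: $- \frac{3390097219}{28228042071} \approx -0.1201$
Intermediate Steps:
$w = - \frac{60104}{9}$ ($w = \frac{\left(250 - 162\right) \left(-358 - 325\right)}{9} = \frac{88 \left(-683\right)}{9} = \frac{1}{9} \left(-60104\right) = - \frac{60104}{9} \approx -6678.2$)
$R = \frac{68672}{9}$ ($R = 952 - - \frac{60104}{9} = 952 + \frac{60104}{9} = \frac{68672}{9} \approx 7630.2$)
$d{\left(n \right)} = \frac{68672}{9 n}$
$\frac{d{\left(391 \right)} - 963389}{\left(2128734 + 1908219\right) + 3984656} = \frac{\frac{68672}{9 \cdot 391} - 963389}{\left(2128734 + 1908219\right) + 3984656} = \frac{\frac{68672}{9} \cdot \frac{1}{391} - 963389}{4036953 + 3984656} = \frac{\frac{68672}{3519} - 963389}{8021609} = \left(- \frac{3390097219}{3519}\right) \frac{1}{8021609} = - \frac{3390097219}{28228042071}$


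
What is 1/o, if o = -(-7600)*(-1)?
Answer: -1/7600 ≈ -0.00013158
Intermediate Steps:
o = -7600 (o = -152*50 = -7600)
1/o = 1/(-7600) = -1/7600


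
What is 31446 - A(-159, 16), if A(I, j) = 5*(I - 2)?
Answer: 32251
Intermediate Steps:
A(I, j) = -10 + 5*I (A(I, j) = 5*(-2 + I) = -10 + 5*I)
31446 - A(-159, 16) = 31446 - (-10 + 5*(-159)) = 31446 - (-10 - 795) = 31446 - 1*(-805) = 31446 + 805 = 32251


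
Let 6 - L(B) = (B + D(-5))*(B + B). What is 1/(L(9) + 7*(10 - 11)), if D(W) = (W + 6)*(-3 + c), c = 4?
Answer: -1/181 ≈ -0.0055249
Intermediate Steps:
D(W) = 6 + W (D(W) = (W + 6)*(-3 + 4) = (6 + W)*1 = 6 + W)
L(B) = 6 - 2*B*(1 + B) (L(B) = 6 - (B + (6 - 5))*(B + B) = 6 - (B + 1)*2*B = 6 - (1 + B)*2*B = 6 - 2*B*(1 + B))
1/(L(9) + 7*(10 - 11)) = 1/((6 - 2*9 - 2*9²) + 7*(10 - 11)) = 1/((6 - 18 - 2*81) + 7*(-1)) = 1/((6 - 18 - 162) - 7) = 1/(-174 - 7) = 1/(-181) = -1/181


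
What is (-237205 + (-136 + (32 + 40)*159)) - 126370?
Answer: -352263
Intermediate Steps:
(-237205 + (-136 + (32 + 40)*159)) - 126370 = (-237205 + (-136 + 72*159)) - 126370 = (-237205 + (-136 + 11448)) - 126370 = (-237205 + 11312) - 126370 = -225893 - 126370 = -352263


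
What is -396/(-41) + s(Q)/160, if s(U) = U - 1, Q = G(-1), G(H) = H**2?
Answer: 396/41 ≈ 9.6585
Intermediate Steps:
Q = 1 (Q = (-1)**2 = 1)
s(U) = -1 + U
-396/(-41) + s(Q)/160 = -396/(-41) + (-1 + 1)/160 = -396*(-1/41) + 0*(1/160) = 396/41 + 0 = 396/41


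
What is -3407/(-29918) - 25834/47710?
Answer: -305176821/713693890 ≈ -0.42760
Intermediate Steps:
-3407/(-29918) - 25834/47710 = -3407*(-1/29918) - 25834*1/47710 = 3407/29918 - 12917/23855 = -305176821/713693890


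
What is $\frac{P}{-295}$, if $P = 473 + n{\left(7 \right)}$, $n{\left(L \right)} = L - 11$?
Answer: $- \frac{469}{295} \approx -1.5898$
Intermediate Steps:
$n{\left(L \right)} = -11 + L$ ($n{\left(L \right)} = L - 11 = -11 + L$)
$P = 469$ ($P = 473 + \left(-11 + 7\right) = 473 - 4 = 469$)
$\frac{P}{-295} = \frac{469}{-295} = 469 \left(- \frac{1}{295}\right) = - \frac{469}{295}$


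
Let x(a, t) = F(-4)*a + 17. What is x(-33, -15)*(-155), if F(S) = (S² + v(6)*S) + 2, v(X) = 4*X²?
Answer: -2856805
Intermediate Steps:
F(S) = 2 + S² + 144*S (F(S) = (S² + (4*6²)*S) + 2 = (S² + (4*36)*S) + 2 = (S² + 144*S) + 2 = 2 + S² + 144*S)
x(a, t) = 17 - 558*a (x(a, t) = (2 + (-4)² + 144*(-4))*a + 17 = (2 + 16 - 576)*a + 17 = -558*a + 17 = 17 - 558*a)
x(-33, -15)*(-155) = (17 - 558*(-33))*(-155) = (17 + 18414)*(-155) = 18431*(-155) = -2856805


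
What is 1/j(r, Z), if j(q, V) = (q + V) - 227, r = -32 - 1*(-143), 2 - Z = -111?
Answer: -1/3 ≈ -0.33333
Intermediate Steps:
Z = 113 (Z = 2 - 1*(-111) = 2 + 111 = 113)
r = 111 (r = -32 + 143 = 111)
j(q, V) = -227 + V + q (j(q, V) = (V + q) - 227 = -227 + V + q)
1/j(r, Z) = 1/(-227 + 113 + 111) = 1/(-3) = -1/3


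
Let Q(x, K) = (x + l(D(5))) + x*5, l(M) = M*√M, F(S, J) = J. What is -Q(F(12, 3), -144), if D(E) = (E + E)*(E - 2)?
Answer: -18 - 30*√30 ≈ -182.32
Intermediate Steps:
D(E) = 2*E*(-2 + E) (D(E) = (2*E)*(-2 + E) = 2*E*(-2 + E))
l(M) = M^(3/2)
Q(x, K) = 6*x + 30*√30 (Q(x, K) = (x + (2*5*(-2 + 5))^(3/2)) + x*5 = (x + (2*5*3)^(3/2)) + 5*x = (x + 30^(3/2)) + 5*x = (x + 30*√30) + 5*x = 6*x + 30*√30)
-Q(F(12, 3), -144) = -(6*3 + 30*√30) = -(18 + 30*√30) = -18 - 30*√30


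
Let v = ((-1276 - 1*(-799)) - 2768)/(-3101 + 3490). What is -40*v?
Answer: 129800/389 ≈ 333.68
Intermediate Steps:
v = -3245/389 (v = ((-1276 + 799) - 2768)/389 = (-477 - 2768)*(1/389) = -3245*1/389 = -3245/389 ≈ -8.3419)
-40*v = -40*(-3245/389) = 129800/389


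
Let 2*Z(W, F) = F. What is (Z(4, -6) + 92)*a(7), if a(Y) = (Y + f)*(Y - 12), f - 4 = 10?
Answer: -9345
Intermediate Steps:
f = 14 (f = 4 + 10 = 14)
Z(W, F) = F/2
a(Y) = (-12 + Y)*(14 + Y) (a(Y) = (Y + 14)*(Y - 12) = (14 + Y)*(-12 + Y) = (-12 + Y)*(14 + Y))
(Z(4, -6) + 92)*a(7) = ((½)*(-6) + 92)*(-168 + 7² + 2*7) = (-3 + 92)*(-168 + 49 + 14) = 89*(-105) = -9345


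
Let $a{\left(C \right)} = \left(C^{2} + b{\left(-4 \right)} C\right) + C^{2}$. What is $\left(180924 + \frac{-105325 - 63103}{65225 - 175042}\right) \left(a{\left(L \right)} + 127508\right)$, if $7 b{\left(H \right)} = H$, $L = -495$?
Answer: $\frac{85929859596475696}{768719} \approx 1.1178 \cdot 10^{11}$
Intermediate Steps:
$b{\left(H \right)} = \frac{H}{7}$
$a{\left(C \right)} = 2 C^{2} - \frac{4 C}{7}$ ($a{\left(C \right)} = \left(C^{2} + \frac{1}{7} \left(-4\right) C\right) + C^{2} = \left(C^{2} - \frac{4 C}{7}\right) + C^{2} = 2 C^{2} - \frac{4 C}{7}$)
$\left(180924 + \frac{-105325 - 63103}{65225 - 175042}\right) \left(a{\left(L \right)} + 127508\right) = \left(180924 + \frac{-105325 - 63103}{65225 - 175042}\right) \left(\frac{2}{7} \left(-495\right) \left(-2 + 7 \left(-495\right)\right) + 127508\right) = \left(180924 - \frac{168428}{-109817}\right) \left(\frac{2}{7} \left(-495\right) \left(-2 - 3465\right) + 127508\right) = \left(180924 - - \frac{168428}{109817}\right) \left(\frac{2}{7} \left(-495\right) \left(-3467\right) + 127508\right) = \left(180924 + \frac{168428}{109817}\right) \left(\frac{3432330}{7} + 127508\right) = \frac{19868699336}{109817} \cdot \frac{4324886}{7} = \frac{85929859596475696}{768719}$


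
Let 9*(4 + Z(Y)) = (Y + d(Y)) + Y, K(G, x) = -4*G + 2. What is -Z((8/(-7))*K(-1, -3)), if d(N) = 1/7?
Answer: 347/63 ≈ 5.5079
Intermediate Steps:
K(G, x) = 2 - 4*G
d(N) = ⅐
Z(Y) = -251/63 + 2*Y/9 (Z(Y) = -4 + ((Y + ⅐) + Y)/9 = -4 + ((⅐ + Y) + Y)/9 = -4 + (⅐ + 2*Y)/9 = -4 + (1/63 + 2*Y/9) = -251/63 + 2*Y/9)
-Z((8/(-7))*K(-1, -3)) = -(-251/63 + 2*((8/(-7))*(2 - 4*(-1)))/9) = -(-251/63 + 2*((8*(-⅐))*(2 + 4))/9) = -(-251/63 + 2*(-8/7*6)/9) = -(-251/63 + (2/9)*(-48/7)) = -(-251/63 - 32/21) = -1*(-347/63) = 347/63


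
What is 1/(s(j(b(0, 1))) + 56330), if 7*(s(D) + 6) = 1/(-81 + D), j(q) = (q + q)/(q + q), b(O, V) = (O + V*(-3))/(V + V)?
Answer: 560/31541439 ≈ 1.7754e-5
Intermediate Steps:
b(O, V) = (O - 3*V)/(2*V) (b(O, V) = (O - 3*V)/((2*V)) = (O - 3*V)*(1/(2*V)) = (O - 3*V)/(2*V))
j(q) = 1 (j(q) = (2*q)/((2*q)) = (2*q)*(1/(2*q)) = 1)
s(D) = -6 + 1/(7*(-81 + D))
1/(s(j(b(0, 1))) + 56330) = 1/((3403 - 42*1)/(7*(-81 + 1)) + 56330) = 1/((1/7)*(3403 - 42)/(-80) + 56330) = 1/((1/7)*(-1/80)*3361 + 56330) = 1/(-3361/560 + 56330) = 1/(31541439/560) = 560/31541439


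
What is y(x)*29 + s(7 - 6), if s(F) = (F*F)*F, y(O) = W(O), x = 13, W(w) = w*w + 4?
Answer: 5018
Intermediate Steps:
W(w) = 4 + w² (W(w) = w² + 4 = 4 + w²)
y(O) = 4 + O²
s(F) = F³ (s(F) = F²*F = F³)
y(x)*29 + s(7 - 6) = (4 + 13²)*29 + (7 - 6)³ = (4 + 169)*29 + 1³ = 173*29 + 1 = 5017 + 1 = 5018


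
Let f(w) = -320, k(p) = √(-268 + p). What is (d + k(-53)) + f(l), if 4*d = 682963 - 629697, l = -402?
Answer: 25993/2 + I*√321 ≈ 12997.0 + 17.916*I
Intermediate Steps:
d = 26633/2 (d = (682963 - 629697)/4 = (¼)*53266 = 26633/2 ≈ 13317.)
(d + k(-53)) + f(l) = (26633/2 + √(-268 - 53)) - 320 = (26633/2 + √(-321)) - 320 = (26633/2 + I*√321) - 320 = 25993/2 + I*√321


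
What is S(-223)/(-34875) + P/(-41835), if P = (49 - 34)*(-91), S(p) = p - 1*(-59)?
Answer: 3631021/97266375 ≈ 0.037331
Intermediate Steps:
S(p) = 59 + p (S(p) = p + 59 = 59 + p)
P = -1365 (P = 15*(-91) = -1365)
S(-223)/(-34875) + P/(-41835) = (59 - 223)/(-34875) - 1365/(-41835) = -164*(-1/34875) - 1365*(-1/41835) = 164/34875 + 91/2789 = 3631021/97266375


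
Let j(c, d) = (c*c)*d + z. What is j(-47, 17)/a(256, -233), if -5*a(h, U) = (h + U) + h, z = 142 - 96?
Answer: -62665/93 ≈ -673.82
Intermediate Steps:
z = 46
a(h, U) = -2*h/5 - U/5 (a(h, U) = -((h + U) + h)/5 = -((U + h) + h)/5 = -(U + 2*h)/5 = -2*h/5 - U/5)
j(c, d) = 46 + d*c² (j(c, d) = (c*c)*d + 46 = c²*d + 46 = d*c² + 46 = 46 + d*c²)
j(-47, 17)/a(256, -233) = (46 + 17*(-47)²)/(-⅖*256 - ⅕*(-233)) = (46 + 17*2209)/(-512/5 + 233/5) = (46 + 37553)/(-279/5) = 37599*(-5/279) = -62665/93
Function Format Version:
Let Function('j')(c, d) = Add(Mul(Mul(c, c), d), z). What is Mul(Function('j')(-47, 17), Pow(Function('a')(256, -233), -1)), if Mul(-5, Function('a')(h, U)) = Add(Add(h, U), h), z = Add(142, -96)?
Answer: Rational(-62665, 93) ≈ -673.82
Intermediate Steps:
z = 46
Function('a')(h, U) = Add(Mul(Rational(-2, 5), h), Mul(Rational(-1, 5), U)) (Function('a')(h, U) = Mul(Rational(-1, 5), Add(Add(h, U), h)) = Mul(Rational(-1, 5), Add(Add(U, h), h)) = Mul(Rational(-1, 5), Add(U, Mul(2, h))) = Add(Mul(Rational(-2, 5), h), Mul(Rational(-1, 5), U)))
Function('j')(c, d) = Add(46, Mul(d, Pow(c, 2))) (Function('j')(c, d) = Add(Mul(Mul(c, c), d), 46) = Add(Mul(Pow(c, 2), d), 46) = Add(Mul(d, Pow(c, 2)), 46) = Add(46, Mul(d, Pow(c, 2))))
Mul(Function('j')(-47, 17), Pow(Function('a')(256, -233), -1)) = Mul(Add(46, Mul(17, Pow(-47, 2))), Pow(Add(Mul(Rational(-2, 5), 256), Mul(Rational(-1, 5), -233)), -1)) = Mul(Add(46, Mul(17, 2209)), Pow(Add(Rational(-512, 5), Rational(233, 5)), -1)) = Mul(Add(46, 37553), Pow(Rational(-279, 5), -1)) = Mul(37599, Rational(-5, 279)) = Rational(-62665, 93)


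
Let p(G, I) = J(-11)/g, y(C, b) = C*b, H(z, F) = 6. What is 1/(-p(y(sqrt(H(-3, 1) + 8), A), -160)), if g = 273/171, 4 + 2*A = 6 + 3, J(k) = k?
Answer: 91/627 ≈ 0.14514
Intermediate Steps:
A = 5/2 (A = -2 + (6 + 3)/2 = -2 + (1/2)*9 = -2 + 9/2 = 5/2 ≈ 2.5000)
g = 91/57 (g = 273*(1/171) = 91/57 ≈ 1.5965)
p(G, I) = -627/91 (p(G, I) = -11/91/57 = -11*57/91 = -627/91)
1/(-p(y(sqrt(H(-3, 1) + 8), A), -160)) = 1/(-1*(-627/91)) = 1/(627/91) = 91/627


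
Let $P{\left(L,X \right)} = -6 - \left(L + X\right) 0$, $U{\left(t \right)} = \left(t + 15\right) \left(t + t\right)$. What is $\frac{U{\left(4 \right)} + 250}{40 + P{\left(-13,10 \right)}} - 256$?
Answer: $- \frac{4151}{17} \approx -244.18$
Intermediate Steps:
$U{\left(t \right)} = 2 t \left(15 + t\right)$ ($U{\left(t \right)} = \left(15 + t\right) 2 t = 2 t \left(15 + t\right)$)
$P{\left(L,X \right)} = -6$ ($P{\left(L,X \right)} = -6 - 0 = -6 + 0 = -6$)
$\frac{U{\left(4 \right)} + 250}{40 + P{\left(-13,10 \right)}} - 256 = \frac{2 \cdot 4 \left(15 + 4\right) + 250}{40 - 6} - 256 = \frac{2 \cdot 4 \cdot 19 + 250}{34} - 256 = \left(152 + 250\right) \frac{1}{34} - 256 = 402 \cdot \frac{1}{34} - 256 = \frac{201}{17} - 256 = - \frac{4151}{17}$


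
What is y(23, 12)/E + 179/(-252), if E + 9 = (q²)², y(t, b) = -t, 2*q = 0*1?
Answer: 155/84 ≈ 1.8452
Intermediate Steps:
q = 0 (q = (0*1)/2 = (½)*0 = 0)
E = -9 (E = -9 + (0²)² = -9 + 0² = -9 + 0 = -9)
y(23, 12)/E + 179/(-252) = -1*23/(-9) + 179/(-252) = -23*(-⅑) + 179*(-1/252) = 23/9 - 179/252 = 155/84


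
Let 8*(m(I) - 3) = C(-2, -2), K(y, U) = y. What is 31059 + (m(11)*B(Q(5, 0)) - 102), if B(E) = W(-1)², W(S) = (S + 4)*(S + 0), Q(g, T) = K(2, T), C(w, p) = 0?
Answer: 30984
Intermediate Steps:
Q(g, T) = 2
m(I) = 3 (m(I) = 3 + (⅛)*0 = 3 + 0 = 3)
W(S) = S*(4 + S) (W(S) = (4 + S)*S = S*(4 + S))
B(E) = 9 (B(E) = (-(4 - 1))² = (-1*3)² = (-3)² = 9)
31059 + (m(11)*B(Q(5, 0)) - 102) = 31059 + (3*9 - 102) = 31059 + (27 - 102) = 31059 - 75 = 30984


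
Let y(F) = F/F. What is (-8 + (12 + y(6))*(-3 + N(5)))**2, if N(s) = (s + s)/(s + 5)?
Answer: 1156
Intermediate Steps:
y(F) = 1
N(s) = 2*s/(5 + s) (N(s) = (2*s)/(5 + s) = 2*s/(5 + s))
(-8 + (12 + y(6))*(-3 + N(5)))**2 = (-8 + (12 + 1)*(-3 + 2*5/(5 + 5)))**2 = (-8 + 13*(-3 + 2*5/10))**2 = (-8 + 13*(-3 + 2*5*(1/10)))**2 = (-8 + 13*(-3 + 1))**2 = (-8 + 13*(-2))**2 = (-8 - 26)**2 = (-34)**2 = 1156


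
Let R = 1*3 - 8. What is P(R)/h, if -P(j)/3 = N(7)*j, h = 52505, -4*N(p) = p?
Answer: -21/42004 ≈ -0.00049995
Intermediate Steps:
N(p) = -p/4
R = -5 (R = 3 - 8 = -5)
P(j) = 21*j/4 (P(j) = -3*(-1/4*7)*j = -(-21)*j/4 = 21*j/4)
P(R)/h = ((21/4)*(-5))/52505 = -105/4*1/52505 = -21/42004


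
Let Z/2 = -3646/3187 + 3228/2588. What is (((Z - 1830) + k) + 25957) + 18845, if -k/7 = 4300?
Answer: 26542348302/2061989 ≈ 12872.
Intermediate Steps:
k = -30100 (k = -7*4300 = -30100)
Z = 425894/2061989 (Z = 2*(-3646/3187 + 3228/2588) = 2*(-3646*1/3187 + 3228*(1/2588)) = 2*(-3646/3187 + 807/647) = 2*(212947/2061989) = 425894/2061989 ≈ 0.20655)
(((Z - 1830) + k) + 25957) + 18845 = (((425894/2061989 - 1830) - 30100) + 25957) + 18845 = ((-3773013976/2061989 - 30100) + 25957) + 18845 = (-65838882876/2061989 + 25957) + 18845 = -12315834403/2061989 + 18845 = 26542348302/2061989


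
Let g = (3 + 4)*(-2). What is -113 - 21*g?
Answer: 181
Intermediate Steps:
g = -14 (g = 7*(-2) = -14)
-113 - 21*g = -113 - 21*(-14) = -113 + 294 = 181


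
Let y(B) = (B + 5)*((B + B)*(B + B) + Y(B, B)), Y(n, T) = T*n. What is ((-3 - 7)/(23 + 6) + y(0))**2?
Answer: 100/841 ≈ 0.11891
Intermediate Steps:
y(B) = 5*B**2*(5 + B) (y(B) = (B + 5)*((B + B)*(B + B) + B*B) = (5 + B)*((2*B)*(2*B) + B**2) = (5 + B)*(4*B**2 + B**2) = (5 + B)*(5*B**2) = 5*B**2*(5 + B))
((-3 - 7)/(23 + 6) + y(0))**2 = ((-3 - 7)/(23 + 6) + 5*0**2*(5 + 0))**2 = (-10/29 + 5*0*5)**2 = (-10*1/29 + 0)**2 = (-10/29 + 0)**2 = (-10/29)**2 = 100/841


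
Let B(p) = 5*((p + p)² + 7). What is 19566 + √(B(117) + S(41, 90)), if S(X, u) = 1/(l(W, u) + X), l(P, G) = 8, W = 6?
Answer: 19566 + 2*√3354234/7 ≈ 20089.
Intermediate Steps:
S(X, u) = 1/(8 + X)
B(p) = 35 + 20*p² (B(p) = 5*((2*p)² + 7) = 5*(4*p² + 7) = 5*(7 + 4*p²) = 35 + 20*p²)
19566 + √(B(117) + S(41, 90)) = 19566 + √((35 + 20*117²) + 1/(8 + 41)) = 19566 + √((35 + 20*13689) + 1/49) = 19566 + √((35 + 273780) + 1/49) = 19566 + √(273815 + 1/49) = 19566 + √(13416936/49) = 19566 + 2*√3354234/7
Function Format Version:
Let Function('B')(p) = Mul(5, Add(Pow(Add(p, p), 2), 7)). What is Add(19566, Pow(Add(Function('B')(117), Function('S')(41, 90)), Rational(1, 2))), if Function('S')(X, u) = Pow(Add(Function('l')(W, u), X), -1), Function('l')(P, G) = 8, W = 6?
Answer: Add(19566, Mul(Rational(2, 7), Pow(3354234, Rational(1, 2)))) ≈ 20089.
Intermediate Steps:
Function('S')(X, u) = Pow(Add(8, X), -1)
Function('B')(p) = Add(35, Mul(20, Pow(p, 2))) (Function('B')(p) = Mul(5, Add(Pow(Mul(2, p), 2), 7)) = Mul(5, Add(Mul(4, Pow(p, 2)), 7)) = Mul(5, Add(7, Mul(4, Pow(p, 2)))) = Add(35, Mul(20, Pow(p, 2))))
Add(19566, Pow(Add(Function('B')(117), Function('S')(41, 90)), Rational(1, 2))) = Add(19566, Pow(Add(Add(35, Mul(20, Pow(117, 2))), Pow(Add(8, 41), -1)), Rational(1, 2))) = Add(19566, Pow(Add(Add(35, Mul(20, 13689)), Pow(49, -1)), Rational(1, 2))) = Add(19566, Pow(Add(Add(35, 273780), Rational(1, 49)), Rational(1, 2))) = Add(19566, Pow(Add(273815, Rational(1, 49)), Rational(1, 2))) = Add(19566, Pow(Rational(13416936, 49), Rational(1, 2))) = Add(19566, Mul(Rational(2, 7), Pow(3354234, Rational(1, 2))))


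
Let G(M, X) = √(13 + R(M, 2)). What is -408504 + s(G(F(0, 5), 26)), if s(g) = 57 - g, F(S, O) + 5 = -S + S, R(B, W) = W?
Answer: -408447 - √15 ≈ -4.0845e+5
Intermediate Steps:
F(S, O) = -5 (F(S, O) = -5 + (-S + S) = -5 + 0 = -5)
G(M, X) = √15 (G(M, X) = √(13 + 2) = √15)
-408504 + s(G(F(0, 5), 26)) = -408504 + (57 - √15) = -408447 - √15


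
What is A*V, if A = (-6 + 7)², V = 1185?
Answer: 1185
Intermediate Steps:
A = 1 (A = 1² = 1)
A*V = 1*1185 = 1185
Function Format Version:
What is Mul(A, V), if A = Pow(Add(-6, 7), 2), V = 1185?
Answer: 1185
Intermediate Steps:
A = 1 (A = Pow(1, 2) = 1)
Mul(A, V) = Mul(1, 1185) = 1185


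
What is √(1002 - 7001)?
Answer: I*√5999 ≈ 77.453*I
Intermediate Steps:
√(1002 - 7001) = √(-5999) = I*√5999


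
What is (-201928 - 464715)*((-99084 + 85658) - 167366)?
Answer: 120523721256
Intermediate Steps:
(-201928 - 464715)*((-99084 + 85658) - 167366) = -666643*(-13426 - 167366) = -666643*(-180792) = 120523721256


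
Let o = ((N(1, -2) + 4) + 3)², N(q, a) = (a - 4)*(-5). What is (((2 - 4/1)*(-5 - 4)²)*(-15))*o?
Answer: 3326670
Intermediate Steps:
N(q, a) = 20 - 5*a (N(q, a) = (-4 + a)*(-5) = 20 - 5*a)
o = 1369 (o = (((20 - 5*(-2)) + 4) + 3)² = (((20 + 10) + 4) + 3)² = ((30 + 4) + 3)² = (34 + 3)² = 37² = 1369)
(((2 - 4/1)*(-5 - 4)²)*(-15))*o = (((2 - 4/1)*(-5 - 4)²)*(-15))*1369 = (((2 - 4*1)*(-9)²)*(-15))*1369 = (((2 - 4)*81)*(-15))*1369 = (-2*81*(-15))*1369 = -162*(-15)*1369 = 2430*1369 = 3326670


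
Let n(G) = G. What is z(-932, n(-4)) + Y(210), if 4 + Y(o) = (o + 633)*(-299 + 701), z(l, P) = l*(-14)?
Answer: 351930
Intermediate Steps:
z(l, P) = -14*l
Y(o) = 254462 + 402*o (Y(o) = -4 + (o + 633)*(-299 + 701) = -4 + (633 + o)*402 = -4 + (254466 + 402*o) = 254462 + 402*o)
z(-932, n(-4)) + Y(210) = -14*(-932) + (254462 + 402*210) = 13048 + (254462 + 84420) = 13048 + 338882 = 351930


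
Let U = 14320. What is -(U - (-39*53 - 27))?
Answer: -16414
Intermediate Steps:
-(U - (-39*53 - 27)) = -(14320 - (-39*53 - 27)) = -(14320 - (-2067 - 27)) = -(14320 - 1*(-2094)) = -(14320 + 2094) = -1*16414 = -16414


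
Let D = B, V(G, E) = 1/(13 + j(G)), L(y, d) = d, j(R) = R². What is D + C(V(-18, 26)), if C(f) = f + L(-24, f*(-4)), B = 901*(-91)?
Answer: -27630970/337 ≈ -81991.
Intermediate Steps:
B = -81991
V(G, E) = 1/(13 + G²)
D = -81991
C(f) = -3*f (C(f) = f + f*(-4) = f - 4*f = -3*f)
D + C(V(-18, 26)) = -81991 - 3/(13 + (-18)²) = -81991 - 3/(13 + 324) = -81991 - 3/337 = -27630970/337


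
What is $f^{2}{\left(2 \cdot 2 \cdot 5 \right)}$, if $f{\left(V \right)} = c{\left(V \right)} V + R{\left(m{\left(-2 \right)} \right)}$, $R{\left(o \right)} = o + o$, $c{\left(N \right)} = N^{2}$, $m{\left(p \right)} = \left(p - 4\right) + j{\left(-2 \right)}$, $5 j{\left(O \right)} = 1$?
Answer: $\frac{1595363364}{25} \approx 6.3815 \cdot 10^{7}$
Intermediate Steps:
$j{\left(O \right)} = \frac{1}{5}$ ($j{\left(O \right)} = \frac{1}{5} \cdot 1 = \frac{1}{5}$)
$m{\left(p \right)} = - \frac{19}{5} + p$ ($m{\left(p \right)} = \left(p - 4\right) + \frac{1}{5} = \left(-4 + p\right) + \frac{1}{5} = - \frac{19}{5} + p$)
$R{\left(o \right)} = 2 o$
$f{\left(V \right)} = - \frac{58}{5} + V^{3}$ ($f{\left(V \right)} = V^{2} V + 2 \left(- \frac{19}{5} - 2\right) = V^{3} + 2 \left(- \frac{29}{5}\right) = V^{3} - \frac{58}{5} = - \frac{58}{5} + V^{3}$)
$f^{2}{\left(2 \cdot 2 \cdot 5 \right)} = \left(- \frac{58}{5} + \left(2 \cdot 2 \cdot 5\right)^{3}\right)^{2} = \left(- \frac{58}{5} + \left(4 \cdot 5\right)^{3}\right)^{2} = \left(- \frac{58}{5} + 20^{3}\right)^{2} = \left(- \frac{58}{5} + 8000\right)^{2} = \left(\frac{39942}{5}\right)^{2} = \frac{1595363364}{25}$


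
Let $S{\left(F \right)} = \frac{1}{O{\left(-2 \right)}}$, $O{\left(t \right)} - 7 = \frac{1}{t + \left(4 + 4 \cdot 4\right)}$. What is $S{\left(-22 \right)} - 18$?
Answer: $- \frac{2268}{127} \approx -17.858$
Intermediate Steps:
$O{\left(t \right)} = 7 + \frac{1}{20 + t}$ ($O{\left(t \right)} = 7 + \frac{1}{t + \left(4 + 4 \cdot 4\right)} = 7 + \frac{1}{t + \left(4 + 16\right)} = 7 + \frac{1}{t + 20} = 7 + \frac{1}{20 + t}$)
$S{\left(F \right)} = \frac{18}{127}$ ($S{\left(F \right)} = \frac{1}{\frac{1}{20 - 2} \left(141 + 7 \left(-2\right)\right)} = \frac{1}{\frac{1}{18} \left(141 - 14\right)} = \frac{1}{\frac{1}{18} \cdot 127} = \frac{1}{\frac{127}{18}} = \frac{18}{127}$)
$S{\left(-22 \right)} - 18 = \frac{18}{127} - 18 = - \frac{2268}{127}$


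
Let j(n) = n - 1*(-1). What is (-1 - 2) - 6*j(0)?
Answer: -9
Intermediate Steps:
j(n) = 1 + n (j(n) = n + 1 = 1 + n)
(-1 - 2) - 6*j(0) = (-1 - 2) - 6*(1 + 0) = -3 - 6*1 = -3 - 6 = -9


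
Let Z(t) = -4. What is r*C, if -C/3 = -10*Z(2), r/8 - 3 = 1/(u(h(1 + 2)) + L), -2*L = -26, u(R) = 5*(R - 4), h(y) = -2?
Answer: -48000/17 ≈ -2823.5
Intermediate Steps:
u(R) = -20 + 5*R (u(R) = 5*(-4 + R) = -20 + 5*R)
L = 13 (L = -1/2*(-26) = 13)
r = 400/17 (r = 24 + 8/((-20 + 5*(-2)) + 13) = 24 + 8/((-20 - 10) + 13) = 24 + 8/(-30 + 13) = 24 + 8/(-17) = 24 + 8*(-1/17) = 24 - 8/17 = 400/17 ≈ 23.529)
C = -120 (C = -(-30)*(-4) = -3*40 = -120)
r*C = (400/17)*(-120) = -48000/17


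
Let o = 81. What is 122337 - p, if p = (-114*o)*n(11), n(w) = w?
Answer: 223911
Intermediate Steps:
p = -101574 (p = -114*81*11 = -9234*11 = -101574)
122337 - p = 122337 - 1*(-101574) = 122337 + 101574 = 223911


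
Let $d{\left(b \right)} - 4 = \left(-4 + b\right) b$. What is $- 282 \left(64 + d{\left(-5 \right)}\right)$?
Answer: $-31866$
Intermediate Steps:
$d{\left(b \right)} = 4 + b \left(-4 + b\right)$ ($d{\left(b \right)} = 4 + \left(-4 + b\right) b = 4 + b \left(-4 + b\right)$)
$- 282 \left(64 + d{\left(-5 \right)}\right) = - 282 \left(64 + \left(4 + \left(-5\right)^{2} - -20\right)\right) = - 282 \left(64 + \left(4 + 25 + 20\right)\right) = - 282 \left(64 + 49\right) = \left(-282\right) 113 = -31866$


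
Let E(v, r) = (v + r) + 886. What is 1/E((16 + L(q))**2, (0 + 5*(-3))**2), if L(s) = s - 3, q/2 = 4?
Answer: 1/1552 ≈ 0.00064433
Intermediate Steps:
q = 8 (q = 2*4 = 8)
L(s) = -3 + s
E(v, r) = 886 + r + v (E(v, r) = (r + v) + 886 = 886 + r + v)
1/E((16 + L(q))**2, (0 + 5*(-3))**2) = 1/(886 + (0 + 5*(-3))**2 + (16 + (-3 + 8))**2) = 1/(886 + (0 - 15)**2 + (16 + 5)**2) = 1/(886 + (-15)**2 + 21**2) = 1/(886 + 225 + 441) = 1/1552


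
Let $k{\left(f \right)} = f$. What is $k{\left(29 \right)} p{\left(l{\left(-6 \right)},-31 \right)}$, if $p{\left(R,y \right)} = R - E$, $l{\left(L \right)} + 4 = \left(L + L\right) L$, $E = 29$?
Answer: $1131$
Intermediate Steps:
$l{\left(L \right)} = -4 + 2 L^{2}$ ($l{\left(L \right)} = -4 + \left(L + L\right) L = -4 + 2 L L = -4 + 2 L^{2}$)
$p{\left(R,y \right)} = -29 + R$ ($p{\left(R,y \right)} = R - 29 = -29 + R$)
$k{\left(29 \right)} p{\left(l{\left(-6 \right)},-31 \right)} = 29 \left(-29 - \left(4 - 2 \left(-6\right)^{2}\right)\right) = 29 \left(-29 + \left(-4 + 2 \cdot 36\right)\right) = 29 \left(-29 + \left(-4 + 72\right)\right) = 29 \left(-29 + 68\right) = 29 \cdot 39 = 1131$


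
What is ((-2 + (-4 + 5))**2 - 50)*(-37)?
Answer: 1813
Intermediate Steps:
((-2 + (-4 + 5))**2 - 50)*(-37) = ((-2 + 1)**2 - 50)*(-37) = ((-1)**2 - 50)*(-37) = (1 - 50)*(-37) = -49*(-37) = 1813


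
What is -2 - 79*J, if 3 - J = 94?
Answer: 7187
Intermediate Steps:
J = -91 (J = 3 - 1*94 = 3 - 94 = -91)
-2 - 79*J = -2 - 79*(-91) = -2 + 7189 = 7187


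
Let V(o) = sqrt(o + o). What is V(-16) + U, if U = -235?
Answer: -235 + 4*I*sqrt(2) ≈ -235.0 + 5.6569*I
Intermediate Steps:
V(o) = sqrt(2)*sqrt(o) (V(o) = sqrt(2*o) = sqrt(2)*sqrt(o))
V(-16) + U = sqrt(2)*sqrt(-16) - 235 = sqrt(2)*(4*I) - 235 = 4*I*sqrt(2) - 235 = -235 + 4*I*sqrt(2)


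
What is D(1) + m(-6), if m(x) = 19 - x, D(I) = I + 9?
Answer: 35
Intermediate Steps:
D(I) = 9 + I
D(1) + m(-6) = (9 + 1) + (19 - 1*(-6)) = 10 + (19 + 6) = 10 + 25 = 35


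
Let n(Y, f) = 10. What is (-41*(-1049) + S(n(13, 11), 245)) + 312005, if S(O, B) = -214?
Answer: 354800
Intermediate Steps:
(-41*(-1049) + S(n(13, 11), 245)) + 312005 = (-41*(-1049) - 214) + 312005 = (43009 - 214) + 312005 = 42795 + 312005 = 354800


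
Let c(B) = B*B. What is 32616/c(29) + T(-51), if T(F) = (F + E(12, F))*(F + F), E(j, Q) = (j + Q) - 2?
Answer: 7924560/841 ≈ 9422.8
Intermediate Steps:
E(j, Q) = -2 + Q + j (E(j, Q) = (Q + j) - 2 = -2 + Q + j)
c(B) = B**2
T(F) = 2*F*(10 + 2*F) (T(F) = (F + (-2 + F + 12))*(F + F) = (F + (10 + F))*(2*F) = (10 + 2*F)*(2*F) = 2*F*(10 + 2*F))
32616/c(29) + T(-51) = 32616/(29**2) + 4*(-51)*(5 - 51) = 32616/841 + 4*(-51)*(-46) = 32616*(1/841) + 9384 = 32616/841 + 9384 = 7924560/841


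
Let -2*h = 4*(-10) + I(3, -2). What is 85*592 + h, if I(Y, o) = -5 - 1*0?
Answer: 100685/2 ≈ 50343.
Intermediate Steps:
I(Y, o) = -5 (I(Y, o) = -5 + 0 = -5)
h = 45/2 (h = -(4*(-10) - 5)/2 = -(-40 - 5)/2 = -1/2*(-45) = 45/2 ≈ 22.500)
85*592 + h = 85*592 + 45/2 = 50320 + 45/2 = 100685/2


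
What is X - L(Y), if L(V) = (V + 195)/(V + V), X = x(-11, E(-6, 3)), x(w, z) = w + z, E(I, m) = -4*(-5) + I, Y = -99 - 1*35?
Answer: 865/268 ≈ 3.2276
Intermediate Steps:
Y = -134 (Y = -99 - 35 = -134)
E(I, m) = 20 + I
X = 3 (X = -11 + (20 - 6) = -11 + 14 = 3)
L(V) = (195 + V)/(2*V) (L(V) = (195 + V)/((2*V)) = (195 + V)*(1/(2*V)) = (195 + V)/(2*V))
X - L(Y) = 3 - (195 - 134)/(2*(-134)) = 3 - (-1)*61/(2*134) = 3 - 1*(-61/268) = 3 + 61/268 = 865/268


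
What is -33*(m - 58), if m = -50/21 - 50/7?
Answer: 15598/7 ≈ 2228.3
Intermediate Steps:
m = -200/21 (m = -50*1/21 - 50*⅐ = -50/21 - 50/7 = -200/21 ≈ -9.5238)
-33*(m - 58) = -33*(-200/21 - 58) = -33*(-1418/21) = 15598/7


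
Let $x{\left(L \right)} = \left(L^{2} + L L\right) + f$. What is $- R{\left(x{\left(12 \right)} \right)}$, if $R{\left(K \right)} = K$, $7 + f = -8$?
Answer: $-273$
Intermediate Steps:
$f = -15$ ($f = -7 - 8 = -15$)
$x{\left(L \right)} = -15 + 2 L^{2}$ ($x{\left(L \right)} = \left(L^{2} + L L\right) - 15 = \left(L^{2} + L^{2}\right) - 15 = 2 L^{2} - 15 = -15 + 2 L^{2}$)
$- R{\left(x{\left(12 \right)} \right)} = - (-15 + 2 \cdot 12^{2}) = - (-15 + 2 \cdot 144) = - (-15 + 288) = \left(-1\right) 273 = -273$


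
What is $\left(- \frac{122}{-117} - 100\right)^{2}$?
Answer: $\frac{134050084}{13689} \approx 9792.5$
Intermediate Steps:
$\left(- \frac{122}{-117} - 100\right)^{2} = \left(\left(-122\right) \left(- \frac{1}{117}\right) - 100\right)^{2} = \left(\frac{122}{117} - 100\right)^{2} = \left(- \frac{11578}{117}\right)^{2} = \frac{134050084}{13689}$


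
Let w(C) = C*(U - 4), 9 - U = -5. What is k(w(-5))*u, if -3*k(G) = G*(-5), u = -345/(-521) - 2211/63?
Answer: 94183000/32823 ≈ 2869.4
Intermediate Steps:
U = 14 (U = 9 - 1*(-5) = 9 + 5 = 14)
w(C) = 10*C (w(C) = C*(14 - 4) = C*10 = 10*C)
u = -376732/10941 (u = -345*(-1/521) - 2211*1/63 = 345/521 - 737/21 = -376732/10941 ≈ -34.433)
k(G) = 5*G/3 (k(G) = -G*(-5)/3 = -(-5)*G/3 = 5*G/3)
k(w(-5))*u = (5*(10*(-5))/3)*(-376732/10941) = ((5/3)*(-50))*(-376732/10941) = -250/3*(-376732/10941) = 94183000/32823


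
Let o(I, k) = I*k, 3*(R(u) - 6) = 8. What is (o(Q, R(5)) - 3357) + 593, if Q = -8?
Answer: -8500/3 ≈ -2833.3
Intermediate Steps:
R(u) = 26/3 (R(u) = 6 + (1/3)*8 = 6 + 8/3 = 26/3)
(o(Q, R(5)) - 3357) + 593 = (-8*26/3 - 3357) + 593 = (-208/3 - 3357) + 593 = -10279/3 + 593 = -8500/3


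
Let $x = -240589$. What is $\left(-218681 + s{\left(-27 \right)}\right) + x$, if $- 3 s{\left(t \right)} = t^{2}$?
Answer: $-459513$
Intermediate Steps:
$s{\left(t \right)} = - \frac{t^{2}}{3}$
$\left(-218681 + s{\left(-27 \right)}\right) + x = \left(-218681 - \frac{\left(-27\right)^{2}}{3}\right) - 240589 = \left(-218681 - 243\right) - 240589 = -218924 - 240589 = -459513$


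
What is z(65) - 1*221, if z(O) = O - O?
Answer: -221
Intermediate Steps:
z(O) = 0
z(65) - 1*221 = 0 - 1*221 = 0 - 221 = -221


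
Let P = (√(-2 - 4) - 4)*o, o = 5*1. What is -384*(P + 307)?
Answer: -110208 - 1920*I*√6 ≈ -1.1021e+5 - 4703.0*I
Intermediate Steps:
o = 5
P = -20 + 5*I*√6 (P = (√(-2 - 4) - 4)*5 = (√(-6) - 4)*5 = (I*√6 - 4)*5 = (-4 + I*√6)*5 = -20 + 5*I*√6 ≈ -20.0 + 12.247*I)
-384*(P + 307) = -384*((-20 + 5*I*√6) + 307) = -384*(287 + 5*I*√6) = -110208 - 1920*I*√6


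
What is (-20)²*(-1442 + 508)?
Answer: -373600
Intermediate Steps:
(-20)²*(-1442 + 508) = 400*(-934) = -373600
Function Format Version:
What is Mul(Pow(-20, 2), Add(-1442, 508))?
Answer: -373600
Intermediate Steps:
Mul(Pow(-20, 2), Add(-1442, 508)) = Mul(400, -934) = -373600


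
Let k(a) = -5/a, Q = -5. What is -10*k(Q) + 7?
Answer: -3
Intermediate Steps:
-10*k(Q) + 7 = -(-50)/(-5) + 7 = -(-50)*(-1)/5 + 7 = -10*1 + 7 = -10 + 7 = -3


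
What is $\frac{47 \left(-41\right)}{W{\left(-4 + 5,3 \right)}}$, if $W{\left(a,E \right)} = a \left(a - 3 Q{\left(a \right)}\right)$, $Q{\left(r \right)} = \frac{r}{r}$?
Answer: $\frac{1927}{2} \approx 963.5$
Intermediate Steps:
$Q{\left(r \right)} = 1$
$W{\left(a,E \right)} = a \left(-3 + a\right)$ ($W{\left(a,E \right)} = a \left(a - 3\right) = a \left(-3 + a\right)$)
$\frac{47 \left(-41\right)}{W{\left(-4 + 5,3 \right)}} = \frac{47 \left(-41\right)}{\left(-4 + 5\right) \left(-3 + \left(-4 + 5\right)\right)} = - \frac{1927}{1 \left(-3 + 1\right)} = - \frac{1927}{1 \left(-2\right)} = - \frac{1927}{-2} = \left(-1927\right) \left(- \frac{1}{2}\right) = \frac{1927}{2}$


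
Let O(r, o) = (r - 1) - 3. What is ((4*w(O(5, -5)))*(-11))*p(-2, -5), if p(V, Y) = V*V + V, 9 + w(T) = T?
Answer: 704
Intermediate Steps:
O(r, o) = -4 + r (O(r, o) = (-1 + r) - 3 = -4 + r)
w(T) = -9 + T
p(V, Y) = V + V² (p(V, Y) = V² + V = V + V²)
((4*w(O(5, -5)))*(-11))*p(-2, -5) = ((4*(-9 + (-4 + 5)))*(-11))*(-2*(1 - 2)) = ((4*(-9 + 1))*(-11))*(-2*(-1)) = ((4*(-8))*(-11))*2 = -32*(-11)*2 = 352*2 = 704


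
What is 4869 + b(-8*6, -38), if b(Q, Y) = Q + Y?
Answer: 4783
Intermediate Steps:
4869 + b(-8*6, -38) = 4869 + (-8*6 - 38) = 4869 + (-48 - 38) = 4869 - 86 = 4783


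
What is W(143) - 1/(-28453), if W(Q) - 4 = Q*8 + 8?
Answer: 32891669/28453 ≈ 1156.0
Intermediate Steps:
W(Q) = 12 + 8*Q (W(Q) = 4 + (Q*8 + 8) = 4 + (8*Q + 8) = 4 + (8 + 8*Q) = 12 + 8*Q)
W(143) - 1/(-28453) = (12 + 8*143) - 1/(-28453) = (12 + 1144) - 1*(-1/28453) = 1156 + 1/28453 = 32891669/28453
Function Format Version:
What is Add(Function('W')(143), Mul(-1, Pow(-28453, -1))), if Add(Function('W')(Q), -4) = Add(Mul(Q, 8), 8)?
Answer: Rational(32891669, 28453) ≈ 1156.0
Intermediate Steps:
Function('W')(Q) = Add(12, Mul(8, Q)) (Function('W')(Q) = Add(4, Add(Mul(Q, 8), 8)) = Add(4, Add(Mul(8, Q), 8)) = Add(4, Add(8, Mul(8, Q))) = Add(12, Mul(8, Q)))
Add(Function('W')(143), Mul(-1, Pow(-28453, -1))) = Add(Add(12, Mul(8, 143)), Mul(-1, Pow(-28453, -1))) = Add(Add(12, 1144), Mul(-1, Rational(-1, 28453))) = Add(1156, Rational(1, 28453)) = Rational(32891669, 28453)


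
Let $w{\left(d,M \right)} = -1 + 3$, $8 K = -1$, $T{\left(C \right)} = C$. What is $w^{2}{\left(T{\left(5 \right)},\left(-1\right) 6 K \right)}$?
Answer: $4$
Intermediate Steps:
$K = - \frac{1}{8}$ ($K = \frac{1}{8} \left(-1\right) = - \frac{1}{8} \approx -0.125$)
$w{\left(d,M \right)} = 2$
$w^{2}{\left(T{\left(5 \right)},\left(-1\right) 6 K \right)} = 2^{2} = 4$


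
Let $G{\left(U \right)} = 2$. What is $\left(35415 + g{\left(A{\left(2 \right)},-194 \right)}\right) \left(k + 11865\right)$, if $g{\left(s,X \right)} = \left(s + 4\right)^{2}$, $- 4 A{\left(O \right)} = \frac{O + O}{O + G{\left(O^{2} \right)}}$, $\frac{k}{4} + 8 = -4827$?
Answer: $- \frac{4237315875}{16} \approx -2.6483 \cdot 10^{8}$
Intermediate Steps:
$k = -19340$ ($k = -32 + 4 \left(-4827\right) = -32 - 19308 = -19340$)
$A{\left(O \right)} = - \frac{O}{2 \left(2 + O\right)}$ ($A{\left(O \right)} = - \frac{\left(O + O\right) \frac{1}{O + 2}}{4} = - \frac{2 O \frac{1}{2 + O}}{4} = - \frac{O}{2 \left(2 + O\right)}$)
$g{\left(s,X \right)} = \left(4 + s\right)^{2}$
$\left(35415 + g{\left(A{\left(2 \right)},-194 \right)}\right) \left(k + 11865\right) = \left(35415 + \left(4 - \frac{2}{4 + 2 \cdot 2}\right)^{2}\right) \left(-19340 + 11865\right) = \left(35415 + \left(4 - \frac{2}{4 + 4}\right)^{2}\right) \left(-7475\right) = \left(35415 + \left(4 - \frac{2}{8}\right)^{2}\right) \left(-7475\right) = \left(35415 + \left(4 - 2 \cdot \frac{1}{8}\right)^{2}\right) \left(-7475\right) = \left(35415 + \left(4 - \frac{1}{4}\right)^{2}\right) \left(-7475\right) = \left(35415 + \left(\frac{15}{4}\right)^{2}\right) \left(-7475\right) = \left(35415 + \frac{225}{16}\right) \left(-7475\right) = \frac{566865}{16} \left(-7475\right) = - \frac{4237315875}{16}$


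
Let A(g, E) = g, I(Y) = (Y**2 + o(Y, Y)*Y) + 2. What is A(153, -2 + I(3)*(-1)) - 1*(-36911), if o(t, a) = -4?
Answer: 37064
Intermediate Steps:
I(Y) = 2 + Y**2 - 4*Y (I(Y) = (Y**2 - 4*Y) + 2 = 2 + Y**2 - 4*Y)
A(153, -2 + I(3)*(-1)) - 1*(-36911) = 153 - 1*(-36911) = 153 + 36911 = 37064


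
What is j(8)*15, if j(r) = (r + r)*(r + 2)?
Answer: 2400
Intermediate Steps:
j(r) = 2*r*(2 + r) (j(r) = (2*r)*(2 + r) = 2*r*(2 + r))
j(8)*15 = (2*8*(2 + 8))*15 = (2*8*10)*15 = 160*15 = 2400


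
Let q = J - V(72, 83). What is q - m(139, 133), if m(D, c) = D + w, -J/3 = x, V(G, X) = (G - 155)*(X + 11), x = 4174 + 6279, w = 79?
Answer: -23775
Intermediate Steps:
x = 10453
V(G, X) = (-155 + G)*(11 + X)
J = -31359 (J = -3*10453 = -31359)
m(D, c) = 79 + D (m(D, c) = D + 79 = 79 + D)
q = -23557 (q = -31359 - (-1705 - 155*83 + 11*72 + 72*83) = -31359 - (-1705 - 12865 + 792 + 5976) = -31359 - 1*(-7802) = -31359 + 7802 = -23557)
q - m(139, 133) = -23557 - (79 + 139) = -23557 - 1*218 = -23557 - 218 = -23775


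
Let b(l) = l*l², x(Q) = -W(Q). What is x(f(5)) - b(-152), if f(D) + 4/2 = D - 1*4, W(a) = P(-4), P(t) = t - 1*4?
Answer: 3511816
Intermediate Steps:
P(t) = -4 + t (P(t) = t - 4 = -4 + t)
W(a) = -8 (W(a) = -4 - 4 = -8)
f(D) = -6 + D (f(D) = -2 + (D - 1*4) = -2 + (D - 4) = -2 + (-4 + D) = -6 + D)
x(Q) = 8 (x(Q) = -1*(-8) = 8)
b(l) = l³
x(f(5)) - b(-152) = 8 - 1*(-152)³ = 8 - 1*(-3511808) = 8 + 3511808 = 3511816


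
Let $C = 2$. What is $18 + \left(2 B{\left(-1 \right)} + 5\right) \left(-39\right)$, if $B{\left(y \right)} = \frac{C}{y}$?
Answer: $-21$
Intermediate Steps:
$B{\left(y \right)} = \frac{2}{y}$
$18 + \left(2 B{\left(-1 \right)} + 5\right) \left(-39\right) = 18 + \left(2 \frac{2}{-1} + 5\right) \left(-39\right) = 18 + \left(2 \cdot 2 \left(-1\right) + 5\right) \left(-39\right) = 18 + \left(2 \left(-2\right) + 5\right) \left(-39\right) = 18 + \left(-4 + 5\right) \left(-39\right) = 18 + 1 \left(-39\right) = 18 - 39 = -21$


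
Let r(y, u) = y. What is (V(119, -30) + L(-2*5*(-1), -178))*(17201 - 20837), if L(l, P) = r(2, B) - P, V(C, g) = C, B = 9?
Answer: -1087164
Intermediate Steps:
L(l, P) = 2 - P
(V(119, -30) + L(-2*5*(-1), -178))*(17201 - 20837) = (119 + (2 - 1*(-178)))*(17201 - 20837) = (119 + (2 + 178))*(-3636) = (119 + 180)*(-3636) = 299*(-3636) = -1087164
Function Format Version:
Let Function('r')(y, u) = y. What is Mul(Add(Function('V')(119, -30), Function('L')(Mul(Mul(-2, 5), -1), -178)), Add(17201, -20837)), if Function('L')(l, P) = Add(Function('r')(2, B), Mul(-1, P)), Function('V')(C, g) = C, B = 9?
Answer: -1087164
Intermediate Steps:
Function('L')(l, P) = Add(2, Mul(-1, P))
Mul(Add(Function('V')(119, -30), Function('L')(Mul(Mul(-2, 5), -1), -178)), Add(17201, -20837)) = Mul(Add(119, Add(2, Mul(-1, -178))), Add(17201, -20837)) = Mul(Add(119, Add(2, 178)), -3636) = Mul(Add(119, 180), -3636) = Mul(299, -3636) = -1087164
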